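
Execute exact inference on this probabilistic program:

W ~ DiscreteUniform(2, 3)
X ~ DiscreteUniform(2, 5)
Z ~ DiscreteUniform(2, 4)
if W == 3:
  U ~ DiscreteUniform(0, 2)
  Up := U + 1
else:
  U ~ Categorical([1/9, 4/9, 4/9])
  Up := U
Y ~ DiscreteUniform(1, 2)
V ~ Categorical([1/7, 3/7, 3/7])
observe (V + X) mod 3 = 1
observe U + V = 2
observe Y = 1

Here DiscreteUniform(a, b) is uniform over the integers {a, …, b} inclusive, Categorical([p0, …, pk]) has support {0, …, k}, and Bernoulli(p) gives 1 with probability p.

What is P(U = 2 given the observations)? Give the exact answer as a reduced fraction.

Enumerate traces; 24 have nonzero weight after conditioning:
  (W=2, X=2, Z=2, U=0, Y=1, V=2) weight 1/1008
  (W=2, X=2, Z=3, U=0, Y=1, V=2) weight 1/1008
  (W=2, X=2, Z=4, U=0, Y=1, V=2) weight 1/1008
  (W=2, X=3, Z=2, U=1, Y=1, V=1) weight 1/252
  (W=2, X=3, Z=3, U=1, Y=1, V=1) weight 1/252
  (W=2, X=3, Z=4, U=1, Y=1, V=1) weight 1/252
  (W=2, X=4, Z=2, U=2, Y=1, V=0) weight 1/756
  (W=2, X=4, Z=3, U=2, Y=1, V=0) weight 1/756
  … 16 more
Group by U:
  weight(U=0) = 1/42
  weight(U=1) = 1/48
  weight(U=2) = 1/144
Total weight = 1/42 + 1/48 + 1/144 = 13/252
P(U=0 | obs) = 1/42 / 13/252 = 6/13
P(U=1 | obs) = 1/48 / 13/252 = 21/52
P(U=2 | obs) = 1/144 / 13/252 = 7/52

P(U = 2 | obs) = 7/52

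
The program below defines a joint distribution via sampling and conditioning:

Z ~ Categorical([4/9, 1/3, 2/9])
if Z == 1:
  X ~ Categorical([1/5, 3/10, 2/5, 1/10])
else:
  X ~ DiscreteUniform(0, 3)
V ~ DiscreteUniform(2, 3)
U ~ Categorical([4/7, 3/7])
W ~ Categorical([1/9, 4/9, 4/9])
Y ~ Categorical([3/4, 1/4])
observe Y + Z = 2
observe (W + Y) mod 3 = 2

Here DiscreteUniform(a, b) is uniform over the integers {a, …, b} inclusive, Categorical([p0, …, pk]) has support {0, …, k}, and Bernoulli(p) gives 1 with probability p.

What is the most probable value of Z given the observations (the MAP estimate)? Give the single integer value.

argmax_v P(Z = v | obs) = 2

Enumerate traces; 32 have nonzero weight after conditioning:
  (Z=1, X=0, V=2, U=0, W=1, Y=1) weight 2/945
  (Z=1, X=0, V=2, U=1, W=1, Y=1) weight 1/630
  (Z=1, X=0, V=3, U=0, W=1, Y=1) weight 2/945
  (Z=1, X=0, V=3, U=1, W=1, Y=1) weight 1/630
  (Z=1, X=1, V=2, U=0, W=1, Y=1) weight 1/315
  (Z=1, X=1, V=2, U=1, W=1, Y=1) weight 1/420
  (Z=1, X=1, V=3, U=0, W=1, Y=1) weight 1/315
  (Z=1, X=1, V=3, U=1, W=1, Y=1) weight 1/420
  (Z=2, X=0, V=2, U=0, W=2, Y=0) weight 1/189
  … 23 more
Group by Z:
  weight(Z=1) = 1/27
  weight(Z=2) = 2/27
Total weight = 1/27 + 2/27 = 1/9
P(Z=1 | obs) = 1/27 / 1/9 = 1/3
P(Z=2 | obs) = 2/27 / 1/9 = 2/3
argmax = 2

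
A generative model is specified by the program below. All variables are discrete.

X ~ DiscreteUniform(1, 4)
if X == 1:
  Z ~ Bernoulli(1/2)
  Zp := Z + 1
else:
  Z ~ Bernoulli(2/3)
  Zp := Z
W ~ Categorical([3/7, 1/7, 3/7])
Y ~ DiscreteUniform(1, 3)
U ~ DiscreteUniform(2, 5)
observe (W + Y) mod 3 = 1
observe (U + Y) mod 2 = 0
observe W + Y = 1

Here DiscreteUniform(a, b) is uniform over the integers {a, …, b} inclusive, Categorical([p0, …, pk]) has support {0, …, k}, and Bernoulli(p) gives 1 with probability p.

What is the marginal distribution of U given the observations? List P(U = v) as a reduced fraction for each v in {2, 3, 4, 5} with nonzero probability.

P(U=3) = 1/2, P(U=5) = 1/2

Enumerate traces; 16 have nonzero weight after conditioning:
  (X=1, Z=0, W=0, Y=1, U=3) weight 1/224
  (X=1, Z=0, W=0, Y=1, U=5) weight 1/224
  (X=1, Z=1, W=0, Y=1, U=3) weight 1/224
  (X=1, Z=1, W=0, Y=1, U=5) weight 1/224
  (X=2, Z=0, W=0, Y=1, U=3) weight 1/336
  (X=2, Z=0, W=0, Y=1, U=5) weight 1/336
  (X=2, Z=1, W=0, Y=1, U=3) weight 1/168
  (X=2, Z=1, W=0, Y=1, U=5) weight 1/168
  … 8 more
Group by U:
  weight(U=3) = 1/28
  weight(U=5) = 1/28
Total weight = 1/28 + 1/28 = 1/14
P(U=3 | obs) = 1/28 / 1/14 = 1/2
P(U=5 | obs) = 1/28 / 1/14 = 1/2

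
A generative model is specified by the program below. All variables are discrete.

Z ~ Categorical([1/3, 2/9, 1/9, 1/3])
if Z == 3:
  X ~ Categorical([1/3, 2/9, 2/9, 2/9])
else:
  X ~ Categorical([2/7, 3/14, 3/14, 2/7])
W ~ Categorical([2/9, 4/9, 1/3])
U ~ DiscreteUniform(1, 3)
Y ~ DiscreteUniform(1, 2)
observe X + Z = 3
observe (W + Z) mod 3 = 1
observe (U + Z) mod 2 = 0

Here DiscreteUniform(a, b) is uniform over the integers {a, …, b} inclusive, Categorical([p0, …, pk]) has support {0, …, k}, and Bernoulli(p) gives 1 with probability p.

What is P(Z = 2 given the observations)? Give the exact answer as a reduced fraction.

P(Z = 2 | obs) = 9/193

Enumerate traces; 12 have nonzero weight after conditioning:
  (Z=0, X=3, W=1, U=2, Y=1) weight 4/567
  (Z=0, X=3, W=1, U=2, Y=2) weight 4/567
  (Z=1, X=2, W=0, U=1, Y=1) weight 1/567
  (Z=1, X=2, W=0, U=1, Y=2) weight 1/567
  (Z=1, X=2, W=0, U=3, Y=1) weight 1/567
  (Z=1, X=2, W=0, U=3, Y=2) weight 1/567
  (Z=2, X=1, W=2, U=2, Y=1) weight 1/756
  (Z=2, X=1, W=2, U=2, Y=2) weight 1/756
  (Z=3, X=0, W=1, U=1, Y=1) weight 2/243
  … 3 more
Group by Z:
  weight(Z=0) = 8/567
  weight(Z=1) = 4/567
  weight(Z=2) = 1/378
  weight(Z=3) = 8/243
Total weight = 8/567 + 4/567 + 1/378 + 8/243 = 193/3402
P(Z=0 | obs) = 8/567 / 193/3402 = 48/193
P(Z=1 | obs) = 4/567 / 193/3402 = 24/193
P(Z=2 | obs) = 1/378 / 193/3402 = 9/193
P(Z=3 | obs) = 8/243 / 193/3402 = 112/193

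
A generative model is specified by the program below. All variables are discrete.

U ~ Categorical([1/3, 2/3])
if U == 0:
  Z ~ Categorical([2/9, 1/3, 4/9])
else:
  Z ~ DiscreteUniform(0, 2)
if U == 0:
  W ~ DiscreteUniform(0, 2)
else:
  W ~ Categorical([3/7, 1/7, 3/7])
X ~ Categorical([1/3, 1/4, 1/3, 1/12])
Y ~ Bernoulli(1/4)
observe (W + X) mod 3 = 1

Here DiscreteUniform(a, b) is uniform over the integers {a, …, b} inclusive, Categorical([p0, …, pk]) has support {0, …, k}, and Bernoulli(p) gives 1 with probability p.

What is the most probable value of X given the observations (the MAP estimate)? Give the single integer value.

argmax_v P(X = v | obs) = 2

Enumerate traces; 48 have nonzero weight after conditioning:
  (U=0, Z=0, W=0, X=1, Y=0) weight 1/216
  (U=0, Z=0, W=0, X=1, Y=1) weight 1/648
  (U=0, Z=0, W=1, X=0, Y=0) weight 1/162
  (U=0, Z=0, W=1, X=0, Y=1) weight 1/486
  (U=0, Z=0, W=1, X=3, Y=0) weight 1/648
  (U=0, Z=0, W=1, X=3, Y=1) weight 1/1944
  (U=0, Z=0, W=2, X=2, Y=0) weight 1/162
  (U=0, Z=0, W=2, X=2, Y=1) weight 1/486
  … 40 more
Group by X:
  weight(X=0) = 13/189
  weight(X=1) = 25/252
  weight(X=2) = 25/189
  weight(X=3) = 13/756
Total weight = 13/189 + 25/252 + 25/189 + 13/756 = 20/63
P(X=0 | obs) = 13/189 / 20/63 = 13/60
P(X=1 | obs) = 25/252 / 20/63 = 5/16
P(X=2 | obs) = 25/189 / 20/63 = 5/12
P(X=3 | obs) = 13/756 / 20/63 = 13/240
argmax = 2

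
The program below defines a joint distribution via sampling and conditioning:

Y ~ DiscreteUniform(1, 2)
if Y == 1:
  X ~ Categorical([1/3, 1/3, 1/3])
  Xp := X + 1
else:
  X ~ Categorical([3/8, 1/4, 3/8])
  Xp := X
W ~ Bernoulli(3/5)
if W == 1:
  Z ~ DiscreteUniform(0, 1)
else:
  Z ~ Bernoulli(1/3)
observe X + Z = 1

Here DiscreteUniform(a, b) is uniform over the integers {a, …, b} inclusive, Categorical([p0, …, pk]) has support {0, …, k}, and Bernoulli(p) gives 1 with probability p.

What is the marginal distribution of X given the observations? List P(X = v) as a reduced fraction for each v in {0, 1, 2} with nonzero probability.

Enumerate traces; 8 have nonzero weight after conditioning:
  (Y=1, X=0, W=0, Z=1) weight 1/45
  (Y=1, X=0, W=1, Z=1) weight 1/20
  (Y=1, X=1, W=0, Z=0) weight 2/45
  (Y=1, X=1, W=1, Z=0) weight 1/20
  (Y=2, X=0, W=0, Z=1) weight 1/40
  (Y=2, X=0, W=1, Z=1) weight 9/160
  (Y=2, X=1, W=0, Z=0) weight 1/30
  (Y=2, X=1, W=1, Z=0) weight 3/80
Group by X:
  weight(X=0) = 221/1440
  weight(X=1) = 119/720
Total weight = 221/1440 + 119/720 = 51/160
P(X=0 | obs) = 221/1440 / 51/160 = 13/27
P(X=1 | obs) = 119/720 / 51/160 = 14/27

P(X=0) = 13/27, P(X=1) = 14/27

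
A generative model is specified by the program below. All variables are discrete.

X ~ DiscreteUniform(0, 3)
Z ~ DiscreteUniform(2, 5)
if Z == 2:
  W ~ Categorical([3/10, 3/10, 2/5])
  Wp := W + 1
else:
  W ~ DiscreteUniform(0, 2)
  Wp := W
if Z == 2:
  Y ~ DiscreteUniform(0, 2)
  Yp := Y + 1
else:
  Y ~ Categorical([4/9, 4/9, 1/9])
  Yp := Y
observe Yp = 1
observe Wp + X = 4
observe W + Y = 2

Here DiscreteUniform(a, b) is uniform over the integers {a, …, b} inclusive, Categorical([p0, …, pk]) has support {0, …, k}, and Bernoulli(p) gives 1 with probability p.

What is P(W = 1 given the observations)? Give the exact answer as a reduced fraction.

P(W = 1 | obs) = 10/13

Enumerate traces; 4 have nonzero weight after conditioning:
  (X=1, Z=2, W=2, Y=0) weight 1/120
  (X=3, Z=3, W=1, Y=1) weight 1/108
  (X=3, Z=4, W=1, Y=1) weight 1/108
  (X=3, Z=5, W=1, Y=1) weight 1/108
Group by W:
  weight(W=1) = 1/36
  weight(W=2) = 1/120
Total weight = 1/36 + 1/120 = 13/360
P(W=1 | obs) = 1/36 / 13/360 = 10/13
P(W=2 | obs) = 1/120 / 13/360 = 3/13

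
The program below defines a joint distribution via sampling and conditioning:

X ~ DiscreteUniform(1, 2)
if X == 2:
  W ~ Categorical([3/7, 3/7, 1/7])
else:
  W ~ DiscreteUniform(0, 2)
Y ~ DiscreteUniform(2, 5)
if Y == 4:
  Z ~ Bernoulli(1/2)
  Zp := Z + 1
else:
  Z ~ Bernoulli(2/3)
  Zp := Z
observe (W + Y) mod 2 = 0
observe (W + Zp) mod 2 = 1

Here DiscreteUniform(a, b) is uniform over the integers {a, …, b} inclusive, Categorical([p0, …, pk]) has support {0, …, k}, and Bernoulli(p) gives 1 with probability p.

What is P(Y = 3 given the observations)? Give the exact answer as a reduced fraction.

Enumerate traces; 12 have nonzero weight after conditioning:
  (X=1, W=0, Y=2, Z=1) weight 1/36
  (X=1, W=0, Y=4, Z=0) weight 1/48
  (X=1, W=1, Y=3, Z=0) weight 1/72
  (X=1, W=1, Y=5, Z=0) weight 1/72
  (X=1, W=2, Y=2, Z=1) weight 1/36
  (X=1, W=2, Y=4, Z=0) weight 1/48
  (X=2, W=0, Y=2, Z=1) weight 1/28
  (X=2, W=0, Y=4, Z=0) weight 3/112
  … 4 more
Group by Y:
  weight(Y=2) = 13/126
  weight(Y=3) = 2/63
  weight(Y=4) = 13/168
  weight(Y=5) = 2/63
Total weight = 13/126 + 2/63 + 13/168 + 2/63 = 41/168
P(Y=2 | obs) = 13/126 / 41/168 = 52/123
P(Y=3 | obs) = 2/63 / 41/168 = 16/123
P(Y=4 | obs) = 13/168 / 41/168 = 13/41
P(Y=5 | obs) = 2/63 / 41/168 = 16/123

P(Y = 3 | obs) = 16/123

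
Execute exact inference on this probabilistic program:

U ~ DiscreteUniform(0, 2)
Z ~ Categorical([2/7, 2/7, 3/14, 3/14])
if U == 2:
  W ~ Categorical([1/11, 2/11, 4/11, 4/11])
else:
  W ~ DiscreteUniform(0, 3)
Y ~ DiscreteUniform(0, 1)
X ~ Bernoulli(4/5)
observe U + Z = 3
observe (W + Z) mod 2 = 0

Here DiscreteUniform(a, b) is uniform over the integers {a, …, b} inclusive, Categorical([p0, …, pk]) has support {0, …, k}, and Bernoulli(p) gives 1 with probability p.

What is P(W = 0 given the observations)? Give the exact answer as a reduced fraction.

P(W = 0 | obs) = 11/76

Enumerate traces; 24 have nonzero weight after conditioning:
  (U=0, Z=3, W=1, Y=0, X=0) weight 1/560
  (U=0, Z=3, W=1, Y=0, X=1) weight 1/140
  (U=0, Z=3, W=1, Y=1, X=0) weight 1/560
  (U=0, Z=3, W=1, Y=1, X=1) weight 1/140
  (U=0, Z=3, W=3, Y=0, X=0) weight 1/560
  (U=0, Z=3, W=3, Y=0, X=1) weight 1/140
  (U=0, Z=3, W=3, Y=1, X=0) weight 1/560
  (U=0, Z=3, W=3, Y=1, X=1) weight 1/140
  (U=1, Z=2, W=0, Y=0, X=0) weight 1/560
  (U=1, Z=2, W=2, Y=0, X=0) weight 1/560
  … 14 more
Group by W:
  weight(W=0) = 1/56
  weight(W=1) = 65/1848
  weight(W=2) = 1/56
  weight(W=3) = 97/1848
Total weight = 1/56 + 65/1848 + 1/56 + 97/1848 = 19/154
P(W=0 | obs) = 1/56 / 19/154 = 11/76
P(W=1 | obs) = 65/1848 / 19/154 = 65/228
P(W=2 | obs) = 1/56 / 19/154 = 11/76
P(W=3 | obs) = 97/1848 / 19/154 = 97/228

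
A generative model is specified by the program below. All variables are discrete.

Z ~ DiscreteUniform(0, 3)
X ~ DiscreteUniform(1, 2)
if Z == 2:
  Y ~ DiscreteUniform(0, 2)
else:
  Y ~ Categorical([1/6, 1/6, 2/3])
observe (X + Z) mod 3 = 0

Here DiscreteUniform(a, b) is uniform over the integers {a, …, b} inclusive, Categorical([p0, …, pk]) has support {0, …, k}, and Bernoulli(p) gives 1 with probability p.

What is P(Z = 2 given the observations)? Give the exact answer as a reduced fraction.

P(Z = 2 | obs) = 1/2

Enumerate traces; 6 have nonzero weight after conditioning:
  (Z=1, X=2, Y=0) weight 1/48
  (Z=1, X=2, Y=1) weight 1/48
  (Z=1, X=2, Y=2) weight 1/12
  (Z=2, X=1, Y=0) weight 1/24
  (Z=2, X=1, Y=1) weight 1/24
  (Z=2, X=1, Y=2) weight 1/24
Group by Z:
  weight(Z=1) = 1/8
  weight(Z=2) = 1/8
Total weight = 1/8 + 1/8 = 1/4
P(Z=1 | obs) = 1/8 / 1/4 = 1/2
P(Z=2 | obs) = 1/8 / 1/4 = 1/2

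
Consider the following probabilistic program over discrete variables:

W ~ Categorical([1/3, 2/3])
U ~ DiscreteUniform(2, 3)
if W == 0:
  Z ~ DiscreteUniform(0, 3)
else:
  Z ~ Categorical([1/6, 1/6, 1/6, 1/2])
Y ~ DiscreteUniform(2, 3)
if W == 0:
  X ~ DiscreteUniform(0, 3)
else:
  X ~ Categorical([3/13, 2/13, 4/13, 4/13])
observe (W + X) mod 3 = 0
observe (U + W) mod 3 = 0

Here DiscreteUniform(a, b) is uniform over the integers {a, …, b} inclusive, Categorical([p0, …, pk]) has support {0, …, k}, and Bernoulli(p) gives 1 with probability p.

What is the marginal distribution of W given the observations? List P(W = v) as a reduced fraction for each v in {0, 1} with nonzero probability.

Enumerate traces; 24 have nonzero weight after conditioning:
  (W=0, U=3, Z=0, Y=2, X=0) weight 1/192
  (W=0, U=3, Z=0, Y=2, X=3) weight 1/192
  (W=0, U=3, Z=0, Y=3, X=0) weight 1/192
  (W=0, U=3, Z=0, Y=3, X=3) weight 1/192
  (W=0, U=3, Z=1, Y=2, X=0) weight 1/192
  (W=0, U=3, Z=1, Y=2, X=3) weight 1/192
  (W=0, U=3, Z=1, Y=3, X=0) weight 1/192
  (W=0, U=3, Z=1, Y=3, X=3) weight 1/192
  (W=1, U=2, Z=0, Y=2, X=2) weight 1/117
  … 15 more
Group by W:
  weight(W=0) = 1/12
  weight(W=1) = 4/39
Total weight = 1/12 + 4/39 = 29/156
P(W=0 | obs) = 1/12 / 29/156 = 13/29
P(W=1 | obs) = 4/39 / 29/156 = 16/29

P(W=0) = 13/29, P(W=1) = 16/29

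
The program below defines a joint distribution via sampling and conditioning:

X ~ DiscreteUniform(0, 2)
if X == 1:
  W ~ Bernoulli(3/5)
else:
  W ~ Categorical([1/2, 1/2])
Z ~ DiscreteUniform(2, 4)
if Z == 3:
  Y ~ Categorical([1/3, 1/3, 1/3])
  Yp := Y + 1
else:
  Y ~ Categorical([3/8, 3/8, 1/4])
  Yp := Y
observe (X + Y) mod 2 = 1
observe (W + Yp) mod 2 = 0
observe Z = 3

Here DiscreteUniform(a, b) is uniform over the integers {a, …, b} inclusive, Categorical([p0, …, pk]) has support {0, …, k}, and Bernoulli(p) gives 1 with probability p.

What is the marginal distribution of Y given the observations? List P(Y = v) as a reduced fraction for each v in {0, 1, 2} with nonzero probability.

P(Y=0) = 3/11, P(Y=1) = 5/11, P(Y=2) = 3/11

Enumerate traces; 4 have nonzero weight after conditioning:
  (X=0, W=0, Z=3, Y=1) weight 1/54
  (X=1, W=1, Z=3, Y=0) weight 1/45
  (X=1, W=1, Z=3, Y=2) weight 1/45
  (X=2, W=0, Z=3, Y=1) weight 1/54
Group by Y:
  weight(Y=0) = 1/45
  weight(Y=1) = 1/27
  weight(Y=2) = 1/45
Total weight = 1/45 + 1/27 + 1/45 = 11/135
P(Y=0 | obs) = 1/45 / 11/135 = 3/11
P(Y=1 | obs) = 1/27 / 11/135 = 5/11
P(Y=2 | obs) = 1/45 / 11/135 = 3/11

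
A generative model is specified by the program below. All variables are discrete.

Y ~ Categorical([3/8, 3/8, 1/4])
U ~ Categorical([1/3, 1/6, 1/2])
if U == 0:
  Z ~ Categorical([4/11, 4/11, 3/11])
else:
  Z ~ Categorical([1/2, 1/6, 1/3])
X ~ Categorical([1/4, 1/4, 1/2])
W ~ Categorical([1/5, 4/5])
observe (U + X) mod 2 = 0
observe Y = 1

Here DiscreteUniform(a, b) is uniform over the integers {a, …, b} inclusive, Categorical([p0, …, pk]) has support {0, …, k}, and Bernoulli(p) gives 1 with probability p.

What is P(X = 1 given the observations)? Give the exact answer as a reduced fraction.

P(X = 1 | obs) = 1/16

Enumerate traces; 30 have nonzero weight after conditioning:
  (Y=1, U=0, Z=0, X=0, W=0) weight 1/440
  (Y=1, U=0, Z=0, X=0, W=1) weight 1/110
  (Y=1, U=0, Z=0, X=2, W=0) weight 1/220
  (Y=1, U=0, Z=0, X=2, W=1) weight 1/55
  (Y=1, U=0, Z=1, X=0, W=0) weight 1/440
  (Y=1, U=0, Z=1, X=0, W=1) weight 1/110
  (Y=1, U=0, Z=1, X=2, W=0) weight 1/220
  (Y=1, U=0, Z=1, X=2, W=1) weight 1/55
  (Y=1, U=1, Z=0, X=1, W=0) weight 1/640
  … 21 more
Group by X:
  weight(X=0) = 5/64
  weight(X=1) = 1/64
  weight(X=2) = 5/32
Total weight = 5/64 + 1/64 + 5/32 = 1/4
P(X=0 | obs) = 5/64 / 1/4 = 5/16
P(X=1 | obs) = 1/64 / 1/4 = 1/16
P(X=2 | obs) = 5/32 / 1/4 = 5/8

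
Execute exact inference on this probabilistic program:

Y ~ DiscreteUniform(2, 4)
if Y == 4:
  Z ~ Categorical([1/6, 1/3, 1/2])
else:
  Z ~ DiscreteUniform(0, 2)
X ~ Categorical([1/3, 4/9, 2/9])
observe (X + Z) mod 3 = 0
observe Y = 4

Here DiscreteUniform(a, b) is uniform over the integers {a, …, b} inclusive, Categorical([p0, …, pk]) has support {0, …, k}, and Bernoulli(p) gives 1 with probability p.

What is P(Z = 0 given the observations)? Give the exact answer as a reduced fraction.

P(Z = 0 | obs) = 3/19

Enumerate traces; 3 have nonzero weight after conditioning:
  (Y=4, Z=0, X=0) weight 1/54
  (Y=4, Z=1, X=2) weight 2/81
  (Y=4, Z=2, X=1) weight 2/27
Group by Z:
  weight(Z=0) = 1/54
  weight(Z=1) = 2/81
  weight(Z=2) = 2/27
Total weight = 1/54 + 2/81 + 2/27 = 19/162
P(Z=0 | obs) = 1/54 / 19/162 = 3/19
P(Z=1 | obs) = 2/81 / 19/162 = 4/19
P(Z=2 | obs) = 2/27 / 19/162 = 12/19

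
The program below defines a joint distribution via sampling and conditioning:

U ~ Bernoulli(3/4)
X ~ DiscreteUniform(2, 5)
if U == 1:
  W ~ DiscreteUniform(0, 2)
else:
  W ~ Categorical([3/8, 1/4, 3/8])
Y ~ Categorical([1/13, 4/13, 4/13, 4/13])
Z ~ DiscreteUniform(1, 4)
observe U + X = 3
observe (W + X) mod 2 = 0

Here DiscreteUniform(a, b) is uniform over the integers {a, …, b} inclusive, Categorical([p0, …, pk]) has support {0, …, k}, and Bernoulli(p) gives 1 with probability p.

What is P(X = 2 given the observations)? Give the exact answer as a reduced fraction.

Enumerate traces; 48 have nonzero weight after conditioning:
  (U=0, X=3, W=1, Y=0, Z=1) weight 1/3328
  (U=0, X=3, W=1, Y=0, Z=2) weight 1/3328
  (U=0, X=3, W=1, Y=0, Z=3) weight 1/3328
  (U=0, X=3, W=1, Y=0, Z=4) weight 1/3328
  (U=0, X=3, W=1, Y=1, Z=1) weight 1/832
  (U=0, X=3, W=1, Y=1, Z=2) weight 1/832
  (U=0, X=3, W=1, Y=1, Z=3) weight 1/832
  (U=0, X=3, W=1, Y=1, Z=4) weight 1/832
  (U=1, X=2, W=0, Y=0, Z=1) weight 1/832
  … 39 more
Group by X:
  weight(X=2) = 1/8
  weight(X=3) = 1/64
Total weight = 1/8 + 1/64 = 9/64
P(X=2 | obs) = 1/8 / 9/64 = 8/9
P(X=3 | obs) = 1/64 / 9/64 = 1/9

P(X = 2 | obs) = 8/9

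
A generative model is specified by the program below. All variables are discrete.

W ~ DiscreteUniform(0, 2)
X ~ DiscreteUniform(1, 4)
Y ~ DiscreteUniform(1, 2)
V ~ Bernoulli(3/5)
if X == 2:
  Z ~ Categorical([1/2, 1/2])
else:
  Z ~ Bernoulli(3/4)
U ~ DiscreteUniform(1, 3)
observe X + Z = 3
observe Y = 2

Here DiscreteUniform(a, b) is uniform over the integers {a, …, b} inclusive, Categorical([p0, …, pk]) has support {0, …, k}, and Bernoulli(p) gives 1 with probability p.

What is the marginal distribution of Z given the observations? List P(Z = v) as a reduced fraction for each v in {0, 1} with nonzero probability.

P(Z=0) = 1/3, P(Z=1) = 2/3

Enumerate traces; 36 have nonzero weight after conditioning:
  (W=0, X=2, Y=2, V=0, Z=1, U=1) weight 1/360
  (W=0, X=2, Y=2, V=0, Z=1, U=2) weight 1/360
  (W=0, X=2, Y=2, V=0, Z=1, U=3) weight 1/360
  (W=0, X=2, Y=2, V=1, Z=1, U=1) weight 1/240
  (W=0, X=2, Y=2, V=1, Z=1, U=2) weight 1/240
  (W=0, X=2, Y=2, V=1, Z=1, U=3) weight 1/240
  (W=0, X=3, Y=2, V=0, Z=0, U=1) weight 1/720
  (W=0, X=3, Y=2, V=0, Z=0, U=2) weight 1/720
  … 28 more
Group by Z:
  weight(Z=0) = 1/32
  weight(Z=1) = 1/16
Total weight = 1/32 + 1/16 = 3/32
P(Z=0 | obs) = 1/32 / 3/32 = 1/3
P(Z=1 | obs) = 1/16 / 3/32 = 2/3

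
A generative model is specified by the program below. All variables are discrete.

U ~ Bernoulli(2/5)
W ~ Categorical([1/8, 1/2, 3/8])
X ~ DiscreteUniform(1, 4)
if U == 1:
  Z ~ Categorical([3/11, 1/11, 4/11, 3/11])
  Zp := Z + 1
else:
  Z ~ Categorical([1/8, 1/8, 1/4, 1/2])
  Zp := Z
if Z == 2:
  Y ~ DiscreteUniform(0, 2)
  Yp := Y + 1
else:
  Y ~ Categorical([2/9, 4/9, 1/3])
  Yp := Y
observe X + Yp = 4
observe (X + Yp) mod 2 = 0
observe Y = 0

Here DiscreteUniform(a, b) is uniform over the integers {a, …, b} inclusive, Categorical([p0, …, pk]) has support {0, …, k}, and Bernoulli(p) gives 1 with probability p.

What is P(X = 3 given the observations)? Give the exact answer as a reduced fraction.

Enumerate traces; 24 have nonzero weight after conditioning:
  (U=0, W=0, X=3, Z=2, Y=0) weight 1/640
  (U=0, W=0, X=4, Z=0, Y=0) weight 1/1920
  (U=0, W=0, X=4, Z=1, Y=0) weight 1/1920
  (U=0, W=0, X=4, Z=3, Y=0) weight 1/480
  (U=0, W=1, X=3, Z=2, Y=0) weight 1/160
  (U=0, W=1, X=4, Z=0, Y=0) weight 1/480
  (U=0, W=1, X=4, Z=1, Y=0) weight 1/480
  (U=0, W=1, X=4, Z=3, Y=0) weight 1/120
  … 16 more
Group by X:
  weight(X=3) = 13/528
  weight(X=4) = 31/792
Total weight = 13/528 + 31/792 = 101/1584
P(X=3 | obs) = 13/528 / 101/1584 = 39/101
P(X=4 | obs) = 31/792 / 101/1584 = 62/101

P(X = 3 | obs) = 39/101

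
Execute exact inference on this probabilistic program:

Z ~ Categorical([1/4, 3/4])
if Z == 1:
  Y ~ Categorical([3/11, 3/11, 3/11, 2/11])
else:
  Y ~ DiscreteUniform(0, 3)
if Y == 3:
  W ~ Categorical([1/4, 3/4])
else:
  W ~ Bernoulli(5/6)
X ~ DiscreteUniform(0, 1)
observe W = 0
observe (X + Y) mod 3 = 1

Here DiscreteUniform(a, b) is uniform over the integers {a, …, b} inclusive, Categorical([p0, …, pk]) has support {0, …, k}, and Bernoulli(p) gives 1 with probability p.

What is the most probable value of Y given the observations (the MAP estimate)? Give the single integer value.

argmax_v P(Y = v | obs) = 3

Enumerate traces; 6 have nonzero weight after conditioning:
  (Z=0, Y=0, W=0, X=1) weight 1/192
  (Z=0, Y=1, W=0, X=0) weight 1/192
  (Z=0, Y=3, W=0, X=1) weight 1/128
  (Z=1, Y=0, W=0, X=1) weight 3/176
  (Z=1, Y=1, W=0, X=0) weight 3/176
  (Z=1, Y=3, W=0, X=1) weight 3/176
Group by Y:
  weight(Y=0) = 47/2112
  weight(Y=1) = 47/2112
  weight(Y=3) = 35/1408
Total weight = 47/2112 + 47/2112 + 35/1408 = 293/4224
P(Y=0 | obs) = 47/2112 / 293/4224 = 94/293
P(Y=1 | obs) = 47/2112 / 293/4224 = 94/293
P(Y=3 | obs) = 35/1408 / 293/4224 = 105/293
argmax = 3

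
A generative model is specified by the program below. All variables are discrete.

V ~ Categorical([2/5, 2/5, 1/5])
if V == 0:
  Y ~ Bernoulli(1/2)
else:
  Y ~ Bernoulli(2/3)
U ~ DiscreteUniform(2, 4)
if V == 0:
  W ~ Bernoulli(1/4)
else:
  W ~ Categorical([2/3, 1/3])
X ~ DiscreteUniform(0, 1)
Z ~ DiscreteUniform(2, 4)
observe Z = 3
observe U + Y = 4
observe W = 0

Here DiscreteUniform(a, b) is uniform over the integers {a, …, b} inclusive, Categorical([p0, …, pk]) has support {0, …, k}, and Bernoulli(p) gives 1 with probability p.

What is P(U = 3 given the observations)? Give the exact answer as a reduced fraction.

Enumerate traces; 12 have nonzero weight after conditioning:
  (V=0, Y=0, U=4, W=0, X=0, Z=3) weight 1/120
  (V=0, Y=0, U=4, W=0, X=1, Z=3) weight 1/120
  (V=0, Y=1, U=3, W=0, X=0, Z=3) weight 1/120
  (V=0, Y=1, U=3, W=0, X=1, Z=3) weight 1/120
  (V=1, Y=0, U=4, W=0, X=0, Z=3) weight 2/405
  (V=1, Y=0, U=4, W=0, X=1, Z=3) weight 2/405
  (V=1, Y=1, U=3, W=0, X=0, Z=3) weight 4/405
  (V=1, Y=1, U=3, W=0, X=1, Z=3) weight 4/405
  … 4 more
Group by U:
  weight(U=3) = 5/108
  weight(U=4) = 17/540
Total weight = 5/108 + 17/540 = 7/90
P(U=3 | obs) = 5/108 / 7/90 = 25/42
P(U=4 | obs) = 17/540 / 7/90 = 17/42

P(U = 3 | obs) = 25/42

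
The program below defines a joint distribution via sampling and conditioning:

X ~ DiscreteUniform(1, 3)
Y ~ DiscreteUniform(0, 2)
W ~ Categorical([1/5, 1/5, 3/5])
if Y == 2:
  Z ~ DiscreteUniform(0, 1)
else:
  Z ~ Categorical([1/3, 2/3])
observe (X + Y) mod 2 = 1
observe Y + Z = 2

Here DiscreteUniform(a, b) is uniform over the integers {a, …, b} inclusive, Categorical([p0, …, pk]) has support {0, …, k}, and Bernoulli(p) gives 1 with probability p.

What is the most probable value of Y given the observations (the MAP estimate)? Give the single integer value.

Enumerate traces; 9 have nonzero weight after conditioning:
  (X=1, Y=2, W=0, Z=0) weight 1/90
  (X=1, Y=2, W=1, Z=0) weight 1/90
  (X=1, Y=2, W=2, Z=0) weight 1/30
  (X=2, Y=1, W=0, Z=1) weight 2/135
  (X=2, Y=1, W=1, Z=1) weight 2/135
  (X=2, Y=1, W=2, Z=1) weight 2/45
  (X=3, Y=2, W=0, Z=0) weight 1/90
  (X=3, Y=2, W=1, Z=0) weight 1/90
  … 1 more
Group by Y:
  weight(Y=1) = 2/27
  weight(Y=2) = 1/9
Total weight = 2/27 + 1/9 = 5/27
P(Y=1 | obs) = 2/27 / 5/27 = 2/5
P(Y=2 | obs) = 1/9 / 5/27 = 3/5
argmax = 2

argmax_v P(Y = v | obs) = 2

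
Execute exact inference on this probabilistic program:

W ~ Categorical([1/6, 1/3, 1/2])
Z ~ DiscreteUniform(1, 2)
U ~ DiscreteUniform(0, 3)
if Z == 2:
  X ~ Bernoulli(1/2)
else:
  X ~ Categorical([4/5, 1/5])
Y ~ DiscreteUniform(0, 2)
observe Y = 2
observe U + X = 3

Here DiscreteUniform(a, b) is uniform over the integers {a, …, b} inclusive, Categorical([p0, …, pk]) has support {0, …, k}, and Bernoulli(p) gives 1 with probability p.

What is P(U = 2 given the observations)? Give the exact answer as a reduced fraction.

Enumerate traces; 12 have nonzero weight after conditioning:
  (W=0, Z=1, U=2, X=1, Y=2) weight 1/720
  (W=0, Z=1, U=3, X=0, Y=2) weight 1/180
  (W=0, Z=2, U=2, X=1, Y=2) weight 1/288
  (W=0, Z=2, U=3, X=0, Y=2) weight 1/288
  (W=1, Z=1, U=2, X=1, Y=2) weight 1/360
  (W=1, Z=1, U=3, X=0, Y=2) weight 1/90
  (W=1, Z=2, U=2, X=1, Y=2) weight 1/144
  (W=1, Z=2, U=3, X=0, Y=2) weight 1/144
  … 4 more
Group by U:
  weight(U=2) = 7/240
  weight(U=3) = 13/240
Total weight = 7/240 + 13/240 = 1/12
P(U=2 | obs) = 7/240 / 1/12 = 7/20
P(U=3 | obs) = 13/240 / 1/12 = 13/20

P(U = 2 | obs) = 7/20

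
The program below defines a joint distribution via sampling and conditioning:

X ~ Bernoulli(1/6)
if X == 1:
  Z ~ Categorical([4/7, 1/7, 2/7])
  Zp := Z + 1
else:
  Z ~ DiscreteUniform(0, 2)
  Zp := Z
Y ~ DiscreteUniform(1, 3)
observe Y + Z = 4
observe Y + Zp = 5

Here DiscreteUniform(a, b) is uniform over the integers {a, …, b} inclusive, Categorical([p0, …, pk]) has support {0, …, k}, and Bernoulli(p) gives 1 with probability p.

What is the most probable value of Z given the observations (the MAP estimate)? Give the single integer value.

Enumerate traces; 2 have nonzero weight after conditioning:
  (X=1, Z=1, Y=3) weight 1/126
  (X=1, Z=2, Y=2) weight 1/63
Group by Z:
  weight(Z=1) = 1/126
  weight(Z=2) = 1/63
Total weight = 1/126 + 1/63 = 1/42
P(Z=1 | obs) = 1/126 / 1/42 = 1/3
P(Z=2 | obs) = 1/63 / 1/42 = 2/3
argmax = 2

argmax_v P(Z = v | obs) = 2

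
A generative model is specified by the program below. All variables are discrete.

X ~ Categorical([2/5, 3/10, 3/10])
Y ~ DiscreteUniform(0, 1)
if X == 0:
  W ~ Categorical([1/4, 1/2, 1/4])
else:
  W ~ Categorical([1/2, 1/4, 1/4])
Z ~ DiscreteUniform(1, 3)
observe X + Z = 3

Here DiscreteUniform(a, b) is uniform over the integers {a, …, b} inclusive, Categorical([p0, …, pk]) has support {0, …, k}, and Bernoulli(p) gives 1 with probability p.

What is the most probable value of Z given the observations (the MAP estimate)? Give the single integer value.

argmax_v P(Z = v | obs) = 3

Enumerate traces; 18 have nonzero weight after conditioning:
  (X=0, Y=0, W=0, Z=3) weight 1/60
  (X=0, Y=0, W=1, Z=3) weight 1/30
  (X=0, Y=0, W=2, Z=3) weight 1/60
  (X=0, Y=1, W=0, Z=3) weight 1/60
  (X=0, Y=1, W=1, Z=3) weight 1/30
  (X=0, Y=1, W=2, Z=3) weight 1/60
  (X=1, Y=0, W=0, Z=2) weight 1/40
  (X=1, Y=0, W=1, Z=2) weight 1/80
  (X=2, Y=0, W=0, Z=1) weight 1/40
  … 9 more
Group by Z:
  weight(Z=1) = 1/10
  weight(Z=2) = 1/10
  weight(Z=3) = 2/15
Total weight = 1/10 + 1/10 + 2/15 = 1/3
P(Z=1 | obs) = 1/10 / 1/3 = 3/10
P(Z=2 | obs) = 1/10 / 1/3 = 3/10
P(Z=3 | obs) = 2/15 / 1/3 = 2/5
argmax = 3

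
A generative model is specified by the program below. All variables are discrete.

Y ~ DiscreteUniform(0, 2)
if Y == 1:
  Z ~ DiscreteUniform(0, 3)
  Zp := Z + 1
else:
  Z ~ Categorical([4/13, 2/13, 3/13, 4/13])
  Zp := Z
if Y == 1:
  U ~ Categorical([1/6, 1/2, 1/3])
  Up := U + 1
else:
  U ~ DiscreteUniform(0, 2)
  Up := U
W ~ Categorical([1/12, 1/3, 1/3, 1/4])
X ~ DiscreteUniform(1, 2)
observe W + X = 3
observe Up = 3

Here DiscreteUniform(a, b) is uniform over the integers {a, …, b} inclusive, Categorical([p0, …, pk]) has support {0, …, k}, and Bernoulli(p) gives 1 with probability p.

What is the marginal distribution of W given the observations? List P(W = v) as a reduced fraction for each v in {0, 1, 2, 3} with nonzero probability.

Enumerate traces; 8 have nonzero weight after conditioning:
  (Y=1, Z=0, U=2, W=1, X=2) weight 1/216
  (Y=1, Z=0, U=2, W=2, X=1) weight 1/216
  (Y=1, Z=1, U=2, W=1, X=2) weight 1/216
  (Y=1, Z=1, U=2, W=2, X=1) weight 1/216
  (Y=1, Z=2, U=2, W=1, X=2) weight 1/216
  (Y=1, Z=2, U=2, W=2, X=1) weight 1/216
  (Y=1, Z=3, U=2, W=1, X=2) weight 1/216
  (Y=1, Z=3, U=2, W=2, X=1) weight 1/216
Group by W:
  weight(W=1) = 1/54
  weight(W=2) = 1/54
Total weight = 1/54 + 1/54 = 1/27
P(W=1 | obs) = 1/54 / 1/27 = 1/2
P(W=2 | obs) = 1/54 / 1/27 = 1/2

P(W=1) = 1/2, P(W=2) = 1/2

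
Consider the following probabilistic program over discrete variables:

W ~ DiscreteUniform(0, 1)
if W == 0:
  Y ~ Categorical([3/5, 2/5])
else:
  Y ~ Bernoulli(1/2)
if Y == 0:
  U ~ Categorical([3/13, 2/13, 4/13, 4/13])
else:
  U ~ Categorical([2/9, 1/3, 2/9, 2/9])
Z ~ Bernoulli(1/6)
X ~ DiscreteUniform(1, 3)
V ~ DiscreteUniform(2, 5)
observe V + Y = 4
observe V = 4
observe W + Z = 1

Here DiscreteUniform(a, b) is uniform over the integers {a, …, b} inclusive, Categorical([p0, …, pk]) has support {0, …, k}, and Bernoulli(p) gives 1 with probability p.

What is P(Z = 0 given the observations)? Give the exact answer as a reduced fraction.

P(Z = 0 | obs) = 25/31

Enumerate traces; 24 have nonzero weight after conditioning:
  (W=0, Y=0, U=0, Z=1, X=1, V=4) weight 1/1040
  (W=0, Y=0, U=0, Z=1, X=2, V=4) weight 1/1040
  (W=0, Y=0, U=0, Z=1, X=3, V=4) weight 1/1040
  (W=0, Y=0, U=1, Z=1, X=1, V=4) weight 1/1560
  (W=0, Y=0, U=1, Z=1, X=2, V=4) weight 1/1560
  (W=0, Y=0, U=1, Z=1, X=3, V=4) weight 1/1560
  (W=0, Y=0, U=2, Z=1, X=1, V=4) weight 1/780
  (W=0, Y=0, U=2, Z=1, X=2, V=4) weight 1/780
  (W=1, Y=0, U=0, Z=0, X=1, V=4) weight 5/1248
  … 15 more
Group by Z:
  weight(Z=0) = 5/96
  weight(Z=1) = 1/80
Total weight = 5/96 + 1/80 = 31/480
P(Z=0 | obs) = 5/96 / 31/480 = 25/31
P(Z=1 | obs) = 1/80 / 31/480 = 6/31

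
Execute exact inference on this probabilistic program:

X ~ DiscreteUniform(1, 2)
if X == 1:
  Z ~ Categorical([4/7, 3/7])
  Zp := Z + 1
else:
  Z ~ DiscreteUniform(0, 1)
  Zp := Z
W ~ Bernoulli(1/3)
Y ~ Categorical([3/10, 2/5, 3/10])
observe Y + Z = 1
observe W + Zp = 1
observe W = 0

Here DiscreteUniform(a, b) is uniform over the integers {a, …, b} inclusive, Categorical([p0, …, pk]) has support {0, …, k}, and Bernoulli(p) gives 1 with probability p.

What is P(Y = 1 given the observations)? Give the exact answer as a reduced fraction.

Enumerate traces; 2 have nonzero weight after conditioning:
  (X=1, Z=0, W=0, Y=1) weight 8/105
  (X=2, Z=1, W=0, Y=0) weight 1/20
Group by Y:
  weight(Y=0) = 1/20
  weight(Y=1) = 8/105
Total weight = 1/20 + 8/105 = 53/420
P(Y=0 | obs) = 1/20 / 53/420 = 21/53
P(Y=1 | obs) = 8/105 / 53/420 = 32/53

P(Y = 1 | obs) = 32/53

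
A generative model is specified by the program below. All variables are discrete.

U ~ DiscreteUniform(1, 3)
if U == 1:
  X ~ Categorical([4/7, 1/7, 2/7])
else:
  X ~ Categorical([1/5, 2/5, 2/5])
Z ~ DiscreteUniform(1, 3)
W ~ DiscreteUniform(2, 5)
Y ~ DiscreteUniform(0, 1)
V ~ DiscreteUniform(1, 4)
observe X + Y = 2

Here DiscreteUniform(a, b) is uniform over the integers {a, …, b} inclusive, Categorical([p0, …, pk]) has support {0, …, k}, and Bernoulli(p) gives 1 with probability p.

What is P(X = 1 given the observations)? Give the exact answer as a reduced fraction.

Enumerate traces; 288 have nonzero weight after conditioning:
  (U=1, X=1, Z=1, W=2, Y=1, V=1) weight 1/2016
  (U=1, X=1, Z=1, W=2, Y=1, V=2) weight 1/2016
  (U=1, X=1, Z=1, W=2, Y=1, V=3) weight 1/2016
  (U=1, X=1, Z=1, W=2, Y=1, V=4) weight 1/2016
  (U=1, X=1, Z=1, W=3, Y=1, V=1) weight 1/2016
  (U=1, X=1, Z=1, W=3, Y=1, V=2) weight 1/2016
  (U=1, X=1, Z=1, W=3, Y=1, V=3) weight 1/2016
  (U=1, X=1, Z=1, W=3, Y=1, V=4) weight 1/2016
  (U=1, X=2, Z=1, W=2, Y=0, V=1) weight 1/1008
  … 279 more
Group by X:
  weight(X=1) = 11/70
  weight(X=2) = 19/105
Total weight = 11/70 + 19/105 = 71/210
P(X=1 | obs) = 11/70 / 71/210 = 33/71
P(X=2 | obs) = 19/105 / 71/210 = 38/71

P(X = 1 | obs) = 33/71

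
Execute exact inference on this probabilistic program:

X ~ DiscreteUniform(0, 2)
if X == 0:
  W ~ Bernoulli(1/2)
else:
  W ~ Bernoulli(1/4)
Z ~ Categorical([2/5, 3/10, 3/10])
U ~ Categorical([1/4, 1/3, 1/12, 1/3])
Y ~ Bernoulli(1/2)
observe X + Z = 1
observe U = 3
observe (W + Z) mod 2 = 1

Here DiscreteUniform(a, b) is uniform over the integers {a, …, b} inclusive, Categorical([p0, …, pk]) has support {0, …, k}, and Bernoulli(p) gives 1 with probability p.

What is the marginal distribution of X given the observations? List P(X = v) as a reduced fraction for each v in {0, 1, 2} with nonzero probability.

Enumerate traces; 4 have nonzero weight after conditioning:
  (X=0, W=0, Z=1, U=3, Y=0) weight 1/120
  (X=0, W=0, Z=1, U=3, Y=1) weight 1/120
  (X=1, W=1, Z=0, U=3, Y=0) weight 1/180
  (X=1, W=1, Z=0, U=3, Y=1) weight 1/180
Group by X:
  weight(X=0) = 1/60
  weight(X=1) = 1/90
Total weight = 1/60 + 1/90 = 1/36
P(X=0 | obs) = 1/60 / 1/36 = 3/5
P(X=1 | obs) = 1/90 / 1/36 = 2/5

P(X=0) = 3/5, P(X=1) = 2/5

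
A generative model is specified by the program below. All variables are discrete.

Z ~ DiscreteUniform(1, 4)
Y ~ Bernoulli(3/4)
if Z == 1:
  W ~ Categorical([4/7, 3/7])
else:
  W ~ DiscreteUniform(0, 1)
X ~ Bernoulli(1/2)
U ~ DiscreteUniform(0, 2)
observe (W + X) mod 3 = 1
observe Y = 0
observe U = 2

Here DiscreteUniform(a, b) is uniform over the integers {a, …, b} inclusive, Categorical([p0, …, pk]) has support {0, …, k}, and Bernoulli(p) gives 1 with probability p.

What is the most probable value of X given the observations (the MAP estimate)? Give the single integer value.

argmax_v P(X = v | obs) = 1

Enumerate traces; 8 have nonzero weight after conditioning:
  (Z=1, Y=0, W=0, X=1, U=2) weight 1/168
  (Z=1, Y=0, W=1, X=0, U=2) weight 1/224
  (Z=2, Y=0, W=0, X=1, U=2) weight 1/192
  (Z=2, Y=0, W=1, X=0, U=2) weight 1/192
  (Z=3, Y=0, W=0, X=1, U=2) weight 1/192
  (Z=3, Y=0, W=1, X=0, U=2) weight 1/192
  (Z=4, Y=0, W=0, X=1, U=2) weight 1/192
  (Z=4, Y=0, W=1, X=0, U=2) weight 1/192
Group by X:
  weight(X=0) = 9/448
  weight(X=1) = 29/1344
Total weight = 9/448 + 29/1344 = 1/24
P(X=0 | obs) = 9/448 / 1/24 = 27/56
P(X=1 | obs) = 29/1344 / 1/24 = 29/56
argmax = 1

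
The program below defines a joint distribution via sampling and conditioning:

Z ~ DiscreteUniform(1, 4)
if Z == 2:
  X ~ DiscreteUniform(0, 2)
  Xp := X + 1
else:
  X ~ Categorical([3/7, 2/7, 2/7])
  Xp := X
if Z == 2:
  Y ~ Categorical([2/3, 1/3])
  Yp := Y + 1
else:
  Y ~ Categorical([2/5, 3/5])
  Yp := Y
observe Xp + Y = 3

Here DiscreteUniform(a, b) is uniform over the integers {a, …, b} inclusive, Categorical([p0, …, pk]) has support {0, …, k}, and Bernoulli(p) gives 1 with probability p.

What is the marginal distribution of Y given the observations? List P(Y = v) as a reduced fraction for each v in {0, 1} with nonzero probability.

Enumerate traces; 5 have nonzero weight after conditioning:
  (Z=1, X=2, Y=1) weight 3/70
  (Z=2, X=1, Y=1) weight 1/36
  (Z=2, X=2, Y=0) weight 1/18
  (Z=3, X=2, Y=1) weight 3/70
  (Z=4, X=2, Y=1) weight 3/70
Group by Y:
  weight(Y=0) = 1/18
  weight(Y=1) = 197/1260
Total weight = 1/18 + 197/1260 = 89/420
P(Y=0 | obs) = 1/18 / 89/420 = 70/267
P(Y=1 | obs) = 197/1260 / 89/420 = 197/267

P(Y=0) = 70/267, P(Y=1) = 197/267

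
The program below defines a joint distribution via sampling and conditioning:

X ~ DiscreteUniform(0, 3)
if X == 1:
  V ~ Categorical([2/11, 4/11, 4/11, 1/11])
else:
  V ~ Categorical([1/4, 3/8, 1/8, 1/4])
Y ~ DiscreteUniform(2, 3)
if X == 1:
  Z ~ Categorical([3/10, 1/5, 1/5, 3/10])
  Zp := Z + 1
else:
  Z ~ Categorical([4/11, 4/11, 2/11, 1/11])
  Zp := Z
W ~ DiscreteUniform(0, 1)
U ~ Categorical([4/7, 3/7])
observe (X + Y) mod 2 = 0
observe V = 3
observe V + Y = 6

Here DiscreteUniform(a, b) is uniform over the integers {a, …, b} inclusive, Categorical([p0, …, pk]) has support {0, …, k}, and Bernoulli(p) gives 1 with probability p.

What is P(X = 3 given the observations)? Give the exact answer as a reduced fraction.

Enumerate traces; 32 have nonzero weight after conditioning:
  (X=1, V=3, Y=3, Z=0, W=0, U=0) weight 3/3080
  (X=1, V=3, Y=3, Z=0, W=0, U=1) weight 9/12320
  (X=1, V=3, Y=3, Z=0, W=1, U=0) weight 3/3080
  (X=1, V=3, Y=3, Z=0, W=1, U=1) weight 9/12320
  (X=1, V=3, Y=3, Z=1, W=0, U=0) weight 1/1540
  (X=1, V=3, Y=3, Z=1, W=0, U=1) weight 3/6160
  (X=1, V=3, Y=3, Z=1, W=1, U=0) weight 1/1540
  (X=1, V=3, Y=3, Z=1, W=1, U=1) weight 3/6160
  (X=3, V=3, Y=3, Z=0, W=0, U=0) weight 1/308
  … 23 more
Group by X:
  weight(X=1) = 1/88
  weight(X=3) = 1/32
Total weight = 1/88 + 1/32 = 15/352
P(X=1 | obs) = 1/88 / 15/352 = 4/15
P(X=3 | obs) = 1/32 / 15/352 = 11/15

P(X = 3 | obs) = 11/15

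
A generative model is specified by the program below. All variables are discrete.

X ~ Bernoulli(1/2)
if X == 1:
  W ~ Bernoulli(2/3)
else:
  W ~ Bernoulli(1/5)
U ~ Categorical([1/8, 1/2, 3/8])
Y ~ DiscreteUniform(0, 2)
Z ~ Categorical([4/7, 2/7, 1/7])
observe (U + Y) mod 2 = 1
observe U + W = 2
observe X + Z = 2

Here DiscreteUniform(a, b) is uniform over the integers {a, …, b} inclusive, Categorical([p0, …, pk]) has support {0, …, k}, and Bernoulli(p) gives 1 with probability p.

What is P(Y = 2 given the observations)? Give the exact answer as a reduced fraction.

P(Y = 2 | obs) = 46/125

Enumerate traces; 6 have nonzero weight after conditioning:
  (X=0, W=0, U=2, Y=1, Z=2) weight 1/140
  (X=0, W=1, U=1, Y=0, Z=2) weight 1/420
  (X=0, W=1, U=1, Y=2, Z=2) weight 1/420
  (X=1, W=0, U=2, Y=1, Z=1) weight 1/168
  (X=1, W=1, U=1, Y=0, Z=1) weight 1/63
  (X=1, W=1, U=1, Y=2, Z=1) weight 1/63
Group by Y:
  weight(Y=0) = 23/1260
  weight(Y=1) = 11/840
  weight(Y=2) = 23/1260
Total weight = 23/1260 + 11/840 + 23/1260 = 25/504
P(Y=0 | obs) = 23/1260 / 25/504 = 46/125
P(Y=1 | obs) = 11/840 / 25/504 = 33/125
P(Y=2 | obs) = 23/1260 / 25/504 = 46/125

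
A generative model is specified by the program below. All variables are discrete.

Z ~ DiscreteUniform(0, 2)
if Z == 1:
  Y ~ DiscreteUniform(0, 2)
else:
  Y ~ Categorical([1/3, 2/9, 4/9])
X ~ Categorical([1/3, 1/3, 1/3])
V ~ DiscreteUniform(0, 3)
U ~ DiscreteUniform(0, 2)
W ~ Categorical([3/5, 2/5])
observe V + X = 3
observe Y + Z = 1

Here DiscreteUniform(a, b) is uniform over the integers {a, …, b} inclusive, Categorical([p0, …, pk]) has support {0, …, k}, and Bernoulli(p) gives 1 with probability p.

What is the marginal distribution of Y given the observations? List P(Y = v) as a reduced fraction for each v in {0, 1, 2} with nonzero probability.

Enumerate traces; 36 have nonzero weight after conditioning:
  (Z=0, Y=1, X=0, V=3, U=0, W=0) weight 1/810
  (Z=0, Y=1, X=0, V=3, U=0, W=1) weight 1/1215
  (Z=0, Y=1, X=0, V=3, U=1, W=0) weight 1/810
  (Z=0, Y=1, X=0, V=3, U=1, W=1) weight 1/1215
  (Z=0, Y=1, X=0, V=3, U=2, W=0) weight 1/810
  (Z=0, Y=1, X=0, V=3, U=2, W=1) weight 1/1215
  (Z=0, Y=1, X=1, V=2, U=0, W=0) weight 1/810
  (Z=0, Y=1, X=1, V=2, U=0, W=1) weight 1/1215
  (Z=1, Y=0, X=0, V=3, U=0, W=0) weight 1/540
  … 27 more
Group by Y:
  weight(Y=0) = 1/36
  weight(Y=1) = 1/54
Total weight = 1/36 + 1/54 = 5/108
P(Y=0 | obs) = 1/36 / 5/108 = 3/5
P(Y=1 | obs) = 1/54 / 5/108 = 2/5

P(Y=0) = 3/5, P(Y=1) = 2/5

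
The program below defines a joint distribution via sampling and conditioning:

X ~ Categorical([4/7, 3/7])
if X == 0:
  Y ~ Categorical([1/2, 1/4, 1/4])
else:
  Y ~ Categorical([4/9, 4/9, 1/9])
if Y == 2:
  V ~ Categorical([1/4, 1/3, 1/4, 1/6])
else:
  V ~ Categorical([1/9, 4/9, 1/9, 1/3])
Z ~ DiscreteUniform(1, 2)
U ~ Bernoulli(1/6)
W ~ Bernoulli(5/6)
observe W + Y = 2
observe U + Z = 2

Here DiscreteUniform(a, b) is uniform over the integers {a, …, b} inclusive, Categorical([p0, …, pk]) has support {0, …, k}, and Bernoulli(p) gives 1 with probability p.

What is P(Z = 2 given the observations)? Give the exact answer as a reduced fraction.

P(Z = 2 | obs) = 5/6

Enumerate traces; 32 have nonzero weight after conditioning:
  (X=0, Y=1, V=0, Z=1, U=1, W=1) weight 5/4536
  (X=0, Y=1, V=0, Z=2, U=0, W=1) weight 25/4536
  (X=0, Y=1, V=1, Z=1, U=1, W=1) weight 5/1134
  (X=0, Y=1, V=1, Z=2, U=0, W=1) weight 25/1134
  (X=0, Y=1, V=2, Z=1, U=1, W=1) weight 5/4536
  (X=0, Y=1, V=2, Z=2, U=0, W=1) weight 25/4536
  (X=0, Y=1, V=3, Z=1, U=1, W=1) weight 5/1512
  (X=0, Y=1, V=3, Z=2, U=0, W=1) weight 25/1512
  … 24 more
Group by Z:
  weight(Z=1) = 13/504
  weight(Z=2) = 65/504
Total weight = 13/504 + 65/504 = 13/84
P(Z=1 | obs) = 13/504 / 13/84 = 1/6
P(Z=2 | obs) = 65/504 / 13/84 = 5/6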